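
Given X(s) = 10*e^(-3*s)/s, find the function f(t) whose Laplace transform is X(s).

The factor e^(-3s) signals a time shift by c = 3 (second shifting theorem).
L{10} = 10/s, so L^-1{10/s} = 10.
Hence the inverse is u(t - 3) times that function evaluated at t - 3.

f(t) = Heaviside(t - 3)*(10)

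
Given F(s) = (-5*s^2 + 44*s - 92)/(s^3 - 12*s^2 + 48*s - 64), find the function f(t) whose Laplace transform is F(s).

Factor the denominator: s^3 - 12*s^2 + 48*s - 64 = (s - 4)^3.
Partial fraction decomposition gives [-5/(s - 4)] + [4/(s - 4)^2] + [4/(s - 4)^3].
Invert each term: -5/(s - 4) ↔ -5e^(4t); 4/(s - 4)^2 ↔ 4t·e^(4t); 4/(s - 4)^3 ↔ (2)t^2·e^(4t).

f(t) = 2*t^2*exp(4*t) + 4*t*exp(4*t) - 5*exp(4*t)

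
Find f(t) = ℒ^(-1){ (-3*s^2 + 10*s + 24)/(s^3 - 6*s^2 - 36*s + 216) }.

f(t) = -2*t*exp(6*t) - 2*exp(6*t) - exp(-6*t)

Factor the denominator: s^3 - 6*s^2 - 36*s + 216 = (s - 6)^2*(s + 6).
Partial fraction decomposition gives [-2/(s - 6)] + [-2/(s - 6)^2] + [-1/(s + 6)].
Invert each term: -2/(s - 6) ↔ -2e^(6t); -2/(s - 6)^2 ↔ -2t·e^(6t); -1/(s + 6) ↔ -e^(-6t).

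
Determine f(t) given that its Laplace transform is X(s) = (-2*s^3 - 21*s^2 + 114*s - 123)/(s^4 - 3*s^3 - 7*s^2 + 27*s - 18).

f(t) = -2*exp(3*t) - exp(2*t) - 4*exp(t) + 5*exp(-3*t)

Factor the denominator: s^4 - 3*s^3 - 7*s^2 + 27*s - 18 = (s - 3)*(s - 2)*(s - 1)*(s + 3).
Partial fraction decomposition gives [-2/(s - 3)] + [5/(s + 3)] + [-1/(s - 2)] + [-4/(s - 1)].
Invert each term: -2/(s - 3) ↔ -2e^(3t); 5/(s + 3) ↔ 5e^(-3t); -1/(s - 2) ↔ -e^(2t); -4/(s - 1) ↔ -4e^(t).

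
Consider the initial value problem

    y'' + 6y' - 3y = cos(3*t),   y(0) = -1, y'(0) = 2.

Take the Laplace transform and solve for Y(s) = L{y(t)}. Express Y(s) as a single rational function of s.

Y(s) = (-s^3 - 4*s^2 - 8*s - 36)/(s^4 + 6*s^3 + 6*s^2 + 54*s - 27)

Take the Laplace transform of both sides.
The derivative rules (L{y''} = s^2 Y - s·y(0) - y'(0) and L{y'} = sY - y(0), with y(0) = -1, y'(0) = 2) turn the left side into (s^2 + 6*s - 3)Y - (-s - 4).
The right side is L{cos(3*t)} = s/(s^2 + 9).
So (s^2 + 6*s - 3)Y = s/(s^2 + 9) + (-s - 4).
Solve for Y(s) and write it as one ratio of polynomials.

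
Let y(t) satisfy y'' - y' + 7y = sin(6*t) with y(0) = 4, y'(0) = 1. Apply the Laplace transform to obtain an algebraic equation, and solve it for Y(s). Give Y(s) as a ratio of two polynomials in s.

Y(s) = (4*s^3 - 3*s^2 + 144*s - 102)/(s^4 - s^3 + 43*s^2 - 36*s + 252)

Transform both sides with L{·}.
With L{y''} = s^2 Y - s·y(0) - y'(0) and L{y'} = sY - y(0), with y(0) = 4, y'(0) = 1: the LHS transforms to (s^2 - s + 7)Y - (4*s - 3).
The right side is L{sin(6*t)} = 6/(s^2 + 36).
So (s^2 - s + 7)Y = 6/(s^2 + 36) + (4*s - 3).
Isolate Y and clear denominators.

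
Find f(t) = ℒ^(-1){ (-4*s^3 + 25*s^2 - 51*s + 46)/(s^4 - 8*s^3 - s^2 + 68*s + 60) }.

Factor the denominator: s^4 - 8*s^3 - s^2 + 68*s + 60 = (s - 6)*(s - 5)*(s + 1)*(s + 2).
Partial fraction decomposition gives [2/(s - 5)] + [3/(s + 1)] + [-4/(s - 6)] + [-5/(s + 2)].
Invert each term: 2/(s - 5) ↔ 2e^(5t); 3/(s + 1) ↔ 3e^(-t); -4/(s - 6) ↔ -4e^(6t); -5/(s + 2) ↔ -5e^(-2t).

f(t) = -4*exp(6*t) + 2*exp(5*t) + 3*exp(-t) - 5*exp(-2*t)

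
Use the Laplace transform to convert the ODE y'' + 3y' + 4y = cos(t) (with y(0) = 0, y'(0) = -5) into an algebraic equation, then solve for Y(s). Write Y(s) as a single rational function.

Apply the Laplace transform to the equation.
With L{y''} = s^2 Y - s·y(0) - y'(0) and L{y'} = sY - y(0), with y(0) = 0, y'(0) = -5: the LHS transforms to (s^2 + 3*s + 4)Y - (-5).
The right side is L{cos(t)} = s/(s^2 + 1).
So (s^2 + 3*s + 4)Y = s/(s^2 + 1) + (-5).
Divide through and combine into a single rational function.

Y(s) = (-5*s^2 + s - 5)/(s^4 + 3*s^3 + 5*s^2 + 3*s + 4)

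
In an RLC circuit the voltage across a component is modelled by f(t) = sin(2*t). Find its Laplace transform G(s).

G(s) = 2/(s^2 + 4)

L{sin(2t)} = 2/(s^2 + 4).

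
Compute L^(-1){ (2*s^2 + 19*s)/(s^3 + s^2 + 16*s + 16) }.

4*sin(4*t) + 3*cos(4*t) - exp(-t)

Factor the denominator: s^3 + s^2 + 16*s + 16 = (s + 1)*(s^2 + 16).
Partial fraction decomposition gives [-1/(s + 1)] + [3*s/(s^2 + 16)] + [16/(s^2 + 16)].
Invert each term: -1/(s + 1) ↔ -e^(-t); 3·s/(s^2 + 16) ↔ 3cos(4t); 4·4/(s^2 + 16) ↔ 4sin(4t).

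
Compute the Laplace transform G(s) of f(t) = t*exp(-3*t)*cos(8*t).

L{cos(8t)} = s/(s^2 + 64).
Multiplying by e^(-3t) shifts s → s + 3, so L{exp(-3*t)*cos(8*t)} = (s + 3)/((s + 3)^2 + 64).
Then apply L{t·g(t)} = -d/ds[H(s)] with H(s) = (s + 3)/((s + 3)^2 + 64):
differentiating 1 time and applying the sign gives (s - 5)*(s + 11)/(s^2 + 6*s + 73)^2.

G(s) = (s - 5)*(s + 11)/(s^2 + 6*s + 73)^2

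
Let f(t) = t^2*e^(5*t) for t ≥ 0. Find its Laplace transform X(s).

L{e^(5t)} = 1/(s - 5).
Then apply L{t^2·g(t)} = (-1)^2 d^2/ds^2[G(s)] with G(s) = 1/(s - 5):
differentiating 2 times and applying the sign gives 2/(s - 5)^3.

X(s) = 2/(s - 5)^3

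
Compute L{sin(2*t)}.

L{sin(2t)} = 2/(s^2 + 4).

2/(s^2 + 4)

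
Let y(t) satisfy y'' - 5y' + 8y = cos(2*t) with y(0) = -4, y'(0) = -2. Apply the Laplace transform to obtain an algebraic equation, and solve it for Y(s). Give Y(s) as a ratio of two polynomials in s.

Y(s) = (-4*s^3 + 18*s^2 - 15*s + 72)/(s^4 - 5*s^3 + 12*s^2 - 20*s + 32)

Apply the Laplace transform to the equation.
With L{y''} = s^2 Y - s·y(0) - y'(0) and L{y'} = sY - y(0), with y(0) = -4, y'(0) = -2: the LHS transforms to (s^2 - 5*s + 8)Y - (-4*s + 18).
The right side is L{cos(2*t)} = s/(s^2 + 4).
So (s^2 - 5*s + 8)Y = s/(s^2 + 4) + (-4*s + 18).
Divide through and combine into a single rational function.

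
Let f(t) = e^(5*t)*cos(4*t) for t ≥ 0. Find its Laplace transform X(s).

L{cos(4t)} = s/(s^2 + 16).
By the first shifting theorem, multiplying by e^(5t) replaces s with s - 5.

X(s) = (s - 5)/((s - 5)^2 + 16)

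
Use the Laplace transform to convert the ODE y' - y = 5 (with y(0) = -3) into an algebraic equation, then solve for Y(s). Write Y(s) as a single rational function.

Y(s) = (-3*s + 5)/(s^2 - s)

Transform both sides with L{·}.
Using L{y'} = sY - y(0) = sY - (-3), the left side becomes (s - 1)Y - (-3).
The right side is L{5} = 5/s.
So (s - 1)Y = 5/s + (-3).
Divide through and combine into a single rational function.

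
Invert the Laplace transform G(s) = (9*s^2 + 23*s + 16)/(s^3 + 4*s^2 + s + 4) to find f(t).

f(t) = 3*sin(t) + 5*cos(t) + 4*exp(-4*t)

Factor the denominator: s^3 + 4*s^2 + s + 4 = (s + 4)*(s^2 + 1).
Partial fraction decomposition gives [4/(s + 4)] + [5*s/(s^2 + 1)] + [3/(s^2 + 1)].
Invert each term: 4/(s + 4) ↔ 4e^(-4t); 5·s/(s^2 + 1) ↔ 5cos(t); 3·1/(s^2 + 1) ↔ 3sin(t).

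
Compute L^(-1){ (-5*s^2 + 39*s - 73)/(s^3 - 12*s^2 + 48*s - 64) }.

3*t^2*exp(4*t)/2 - t*exp(4*t) - 5*exp(4*t)

Factor the denominator: s^3 - 12*s^2 + 48*s - 64 = (s - 4)^3.
Partial fraction decomposition gives [-5/(s - 4)] + [-1/(s - 4)^2] + [3/(s - 4)^3].
Invert each term: -5/(s - 4) ↔ -5e^(4t); -1/(s - 4)^2 ↔ -t·e^(4t); 3/(s - 4)^3 ↔ (3/2)t^2·e^(4t).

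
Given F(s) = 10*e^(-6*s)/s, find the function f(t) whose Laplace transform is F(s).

f(t) = Heaviside(t - 6)*(10)

The factor e^(-6s) signals a time shift by c = 6 (second shifting theorem).
L{10} = 10/s, so L^-1{10/s} = 10.
Hence the inverse is u(t - 6) times that function evaluated at t - 6.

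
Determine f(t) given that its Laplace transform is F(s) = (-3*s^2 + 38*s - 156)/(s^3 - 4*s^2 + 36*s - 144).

Factor the denominator: s^3 - 4*s^2 + 36*s - 144 = (s - 4)*(s^2 + 36).
Partial fraction decomposition gives [-1/(s - 4)] + [-2*s/(s^2 + 36)] + [30/(s^2 + 36)].
Invert each term: -1/(s - 4) ↔ -e^(4t); -2·s/(s^2 + 36) ↔ -2cos(6t); 5·6/(s^2 + 36) ↔ 5sin(6t).

f(t) = -exp(4*t) + 5*sin(6*t) - 2*cos(6*t)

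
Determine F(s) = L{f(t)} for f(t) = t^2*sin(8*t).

L{sin(8t)} = 8/(s^2 + 64).
Then apply L{t^2·g(t)} = (-1)^2 d^2/ds^2[G(s)] with G(s) = 8/(s^2 + 64):
differentiating 2 times and applying the sign gives 16*(3*s^2 - 64)/(s^2 + 64)^3.

F(s) = 16*(3*s^2 - 64)/(s^2 + 64)^3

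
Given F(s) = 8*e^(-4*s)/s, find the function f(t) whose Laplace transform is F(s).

The factor e^(-4s) signals a time shift by c = 4 (second shifting theorem).
L{8} = 8/s, so L^-1{8/s} = 8.
Hence the inverse is u(t - 4) times that function evaluated at t - 4.

f(t) = Heaviside(t - 4)*(8)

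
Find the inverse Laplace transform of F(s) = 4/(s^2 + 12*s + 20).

Rewrite the denominator: s^2 + 12*s + 20 = (s + 6)^2 - 16.
The form in (s + 6) signals a first-shifting-theorem factor e^(-6t).
Since L{sinh(4t)} = 4/(s^2 - 16), the inverse is e^(-6*t)*sinh(4*t).

exp(-6*t)*sinh(4*t)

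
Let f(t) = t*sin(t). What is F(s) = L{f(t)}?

F(s) = 2*s/(s^2 + 1)^2

L{sin(t)} = 1/(s^2 + 1).
Then apply L{t·g(t)} = -d/ds[G(s)] with G(s) = 1/(s^2 + 1):
differentiating 1 time and applying the sign gives 2*s/(s^2 + 1)^2.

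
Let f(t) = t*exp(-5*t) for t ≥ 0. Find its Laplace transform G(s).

L{e^(-5t)} = 1/(s + 5).
Then apply L{t·g(t)} = -d/ds[H(s)] with H(s) = 1/(s + 5):
differentiating 1 time and applying the sign gives (s + 5)^(-2).

G(s) = (s + 5)^(-2)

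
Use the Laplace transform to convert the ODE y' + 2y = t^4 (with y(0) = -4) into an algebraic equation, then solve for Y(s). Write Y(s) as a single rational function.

Y(s) = (-4*s^5 + 24)/(s^6 + 2*s^5)

Laplace-transform each side.
With L{y'} = sY - y(0) = sY - (-4): the LHS transforms to (s + 2)Y - (-4).
The right side is L{t^4} = 24/s^5.
So (s + 2)Y = 24/s^5 + (-4).
Solve for Y(s) and write it as one ratio of polynomials.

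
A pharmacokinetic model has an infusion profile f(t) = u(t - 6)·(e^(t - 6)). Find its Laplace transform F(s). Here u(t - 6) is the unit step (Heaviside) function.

By the second shifting theorem, L{u(t - c)·g(t - c)} = e^(-cs)·G(s) with c = 6 and G(s) = L{g(t)}.
L{e^(t)} = 1/(s - 1).

F(s) = exp(-6*s)/(s - 1)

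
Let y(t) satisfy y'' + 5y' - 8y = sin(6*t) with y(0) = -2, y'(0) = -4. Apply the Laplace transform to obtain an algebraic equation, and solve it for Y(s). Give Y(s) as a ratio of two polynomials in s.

Y(s) = (-2*s^3 - 14*s^2 - 72*s - 498)/(s^4 + 5*s^3 + 28*s^2 + 180*s - 288)

Laplace-transform each side.
Using L{y''} = s^2 Y - s·y(0) - y'(0) and L{y'} = sY - y(0), with y(0) = -2, y'(0) = -4, the left side becomes (s^2 + 5*s - 8)Y - (-2*s - 14).
The right side is L{sin(6*t)} = 6/(s^2 + 36).
So (s^2 + 5*s - 8)Y = 6/(s^2 + 36) + (-2*s - 14).
Solve for Y(s) and write it as one ratio of polynomials.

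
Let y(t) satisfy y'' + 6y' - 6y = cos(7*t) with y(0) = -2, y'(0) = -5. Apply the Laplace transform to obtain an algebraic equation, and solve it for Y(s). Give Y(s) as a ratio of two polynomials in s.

Laplace-transform each side.
The derivative rules (L{y''} = s^2 Y - s·y(0) - y'(0) and L{y'} = sY - y(0), with y(0) = -2, y'(0) = -5) turn the left side into (s^2 + 6*s - 6)Y - (-2*s - 17).
The right side is L{cos(7*t)} = s/(s^2 + 49).
So (s^2 + 6*s - 6)Y = s/(s^2 + 49) + (-2*s - 17).
Divide through and combine into a single rational function.

Y(s) = (-2*s^3 - 17*s^2 - 97*s - 833)/(s^4 + 6*s^3 + 43*s^2 + 294*s - 294)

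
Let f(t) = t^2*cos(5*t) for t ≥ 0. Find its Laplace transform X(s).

X(s) = 2*s*(s^2 - 75)/(s^2 + 25)^3

L{cos(5t)} = s/(s^2 + 25).
Then apply L{t^2·g(t)} = (-1)^2 d^2/ds^2[G(s)] with G(s) = s/(s^2 + 25):
differentiating 2 times and applying the sign gives 2*s*(s^2 - 75)/(s^2 + 25)^3.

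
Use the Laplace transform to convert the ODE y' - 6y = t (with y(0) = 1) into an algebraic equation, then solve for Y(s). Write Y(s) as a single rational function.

Take the Laplace transform of both sides.
With L{y'} = sY - y(0) = sY - 1: the LHS transforms to (s - 6)Y - (1).
The right side is L{t} = s^(-2).
So (s - 6)Y = s^(-2) + (1).
Divide through and combine into a single rational function.

Y(s) = (s^2 + 1)/(s^3 - 6*s^2)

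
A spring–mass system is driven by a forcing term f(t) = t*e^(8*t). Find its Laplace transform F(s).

F(s) = (s - 8)^(-2)

L{e^(8t)} = 1/(s - 8).
Then apply L{t·g(t)} = -d/ds[G(s)] with G(s) = 1/(s - 8):
differentiating 1 time and applying the sign gives (s - 8)^(-2).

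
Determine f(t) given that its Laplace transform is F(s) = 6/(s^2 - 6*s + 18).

Rewrite the denominator: s^2 - 6*s + 18 = (s - 3)^2 + 9.
The form in (s - 3) signals a first-shifting-theorem factor e^(3t).
Since L{sin(3t)} = 3/(s^2 + 9), the inverse is e^(3*t)*sin(3*t), scaled by 2.

f(t) = 2*exp(3*t)*sin(3*t)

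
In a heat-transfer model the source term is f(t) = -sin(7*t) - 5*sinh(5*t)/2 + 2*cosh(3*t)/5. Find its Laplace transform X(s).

X(s) = 2*s/(5*(s^2 - 9)) - 7/(s^2 + 49) - 25/(2*(s^2 - 25))

Apply the Laplace transform termwise.
(-5/2)·[L{sinh(5t)} = 5/(s^2 - 25)]; (-1)·[L{sin(7t)} = 7/(s^2 + 49)]; (2/5)·[L{cosh(3t)} = s/(s^2 - 9)].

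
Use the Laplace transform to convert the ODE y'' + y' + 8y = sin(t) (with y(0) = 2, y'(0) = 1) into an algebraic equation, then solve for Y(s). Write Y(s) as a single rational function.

Transform both sides with L{·}.
With L{y''} = s^2 Y - s·y(0) - y'(0) and L{y'} = sY - y(0), with y(0) = 2, y'(0) = 1: the LHS transforms to (s^2 + s + 8)Y - (2*s + 3).
The right side is L{sin(t)} = 1/(s^2 + 1).
So (s^2 + s + 8)Y = 1/(s^2 + 1) + (2*s + 3).
Isolate Y and clear denominators.

Y(s) = (2*s^3 + 3*s^2 + 2*s + 4)/(s^4 + s^3 + 9*s^2 + s + 8)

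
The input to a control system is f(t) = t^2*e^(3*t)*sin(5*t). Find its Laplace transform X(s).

X(s) = 10*(3*s^2 - 18*s + 2)/(s^2 - 6*s + 34)^3

L{sin(5t)} = 5/(s^2 + 25).
Multiplying by e^(3t) shifts s → s - 3, so L{e^(3*t)*sin(5*t)} = 5/((s - 3)^2 + 25).
Then apply L{t^2·g(t)} = (-1)^2 d^2/ds^2[G(s)] with G(s) = 5/((s - 3)^2 + 25):
differentiating 2 times and applying the sign gives 10*(3*s^2 - 18*s + 2)/(s^2 - 6*s + 34)^3.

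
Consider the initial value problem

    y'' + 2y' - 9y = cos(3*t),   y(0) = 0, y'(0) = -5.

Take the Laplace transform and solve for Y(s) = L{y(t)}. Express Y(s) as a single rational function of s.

Y(s) = (-5*s^2 + s - 45)/(s^4 + 2*s^3 + 18*s - 81)

Transform both sides with L{·}.
Using L{y''} = s^2 Y - s·y(0) - y'(0) and L{y'} = sY - y(0), with y(0) = 0, y'(0) = -5, the left side becomes (s^2 + 2*s - 9)Y - (-5).
The right side is L{cos(3*t)} = s/(s^2 + 9).
So (s^2 + 2*s - 9)Y = s/(s^2 + 9) + (-5).
Isolate Y and clear denominators.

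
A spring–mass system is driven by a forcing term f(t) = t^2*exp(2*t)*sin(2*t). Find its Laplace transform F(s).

F(s) = 4*(3*s^2 - 12*s + 8)/(s^2 - 4*s + 8)^3

L{sin(2t)} = 2/(s^2 + 4).
Multiplying by e^(2t) shifts s → s - 2, so L{exp(2*t)*sin(2*t)} = 2/((s - 2)^2 + 4).
Then apply L{t^2·g(t)} = (-1)^2 d^2/ds^2[G(s)] with G(s) = 2/((s - 2)^2 + 4):
differentiating 2 times and applying the sign gives 4*(3*s^2 - 12*s + 8)/(s^2 - 4*s + 8)^3.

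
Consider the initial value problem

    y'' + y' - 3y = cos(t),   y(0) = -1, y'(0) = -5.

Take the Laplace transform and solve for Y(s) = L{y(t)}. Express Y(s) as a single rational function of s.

Transform both sides with L{·}.
Using L{y''} = s^2 Y - s·y(0) - y'(0) and L{y'} = sY - y(0), with y(0) = -1, y'(0) = -5, the left side becomes (s^2 + s - 3)Y - (-s - 6).
The right side is L{cos(t)} = s/(s^2 + 1).
So (s^2 + s - 3)Y = s/(s^2 + 1) + (-s - 6).
Isolate Y and clear denominators.

Y(s) = (-s^3 - 6*s^2 - 6)/(s^4 + s^3 - 2*s^2 + s - 3)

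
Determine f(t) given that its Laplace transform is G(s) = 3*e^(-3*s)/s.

The factor e^(-3s) signals a time shift by c = 3 (second shifting theorem).
L{3} = 3/s, so L^-1{3/s} = 3.
Hence the inverse is u(t - 3) times that function evaluated at t - 3.

f(t) = Heaviside(t - 3)*(3)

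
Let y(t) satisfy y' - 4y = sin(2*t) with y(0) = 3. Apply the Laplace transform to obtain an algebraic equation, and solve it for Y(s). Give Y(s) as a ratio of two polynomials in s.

Y(s) = (3*s^2 + 14)/(s^3 - 4*s^2 + 4*s - 16)

Laplace-transform each side.
Using L{y'} = sY - y(0) = sY - 3, the left side becomes (s - 4)Y - (3).
The right side is L{sin(2*t)} = 2/(s^2 + 4).
So (s - 4)Y = 2/(s^2 + 4) + (3).
Isolate Y and clear denominators.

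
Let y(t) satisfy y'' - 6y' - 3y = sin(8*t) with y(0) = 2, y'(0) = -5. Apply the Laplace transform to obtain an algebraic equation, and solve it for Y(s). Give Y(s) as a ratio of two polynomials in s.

Apply the Laplace transform to the equation.
The derivative rules (L{y''} = s^2 Y - s·y(0) - y'(0) and L{y'} = sY - y(0), with y(0) = 2, y'(0) = -5) turn the left side into (s^2 - 6*s - 3)Y - (2*s - 17).
The right side is L{sin(8*t)} = 8/(s^2 + 64).
So (s^2 - 6*s - 3)Y = 8/(s^2 + 64) + (2*s - 17).
Isolate Y and clear denominators.

Y(s) = (2*s^3 - 17*s^2 + 128*s - 1080)/(s^4 - 6*s^3 + 61*s^2 - 384*s - 192)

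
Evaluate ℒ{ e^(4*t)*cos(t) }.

L{cos(t)} = s/(s^2 + 1).
By the first shifting theorem, multiplying by e^(4t) replaces s with s - 4.

(s - 4)/((s - 4)^2 + 1)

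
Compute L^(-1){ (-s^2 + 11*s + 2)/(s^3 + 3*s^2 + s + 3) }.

2*sin(t) + 3*cos(t) - 4*exp(-3*t)

Factor the denominator: s^3 + 3*s^2 + s + 3 = (s + 3)*(s^2 + 1).
Partial fraction decomposition gives [-4/(s + 3)] + [3*s/(s^2 + 1)] + [2/(s^2 + 1)].
Invert each term: -4/(s + 3) ↔ -4e^(-3t); 3·s/(s^2 + 1) ↔ 3cos(t); 2·1/(s^2 + 1) ↔ 2sin(t).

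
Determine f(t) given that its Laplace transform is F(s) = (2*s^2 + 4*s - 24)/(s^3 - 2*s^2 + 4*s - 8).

f(t) = -exp(2*t) + 5*sin(2*t) + 3*cos(2*t)

Factor the denominator: s^3 - 2*s^2 + 4*s - 8 = (s - 2)*(s^2 + 4).
Partial fraction decomposition gives [-1/(s - 2)] + [3*s/(s^2 + 4)] + [10/(s^2 + 4)].
Invert each term: -1/(s - 2) ↔ -e^(2t); 3·s/(s^2 + 4) ↔ 3cos(2t); 5·2/(s^2 + 4) ↔ 5sin(2t).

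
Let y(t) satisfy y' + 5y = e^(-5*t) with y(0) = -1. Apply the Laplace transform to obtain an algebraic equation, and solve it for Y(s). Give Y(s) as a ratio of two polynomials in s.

Y(s) = (-s - 4)/(s^2 + 10*s + 25)

Laplace-transform each side.
With L{y'} = sY - y(0) = sY - (-1): the LHS transforms to (s + 5)Y - (-1).
The right side is L{e^(-5*t)} = 1/(s + 5).
So (s + 5)Y = 1/(s + 5) + (-1).
Solve for Y(s) and write it as one ratio of polynomials.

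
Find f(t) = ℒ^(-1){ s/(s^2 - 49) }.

Since L{cosh(7t)} = s/(s^2 - 49), the inverse is cosh(7*t).

f(t) = cosh(7*t)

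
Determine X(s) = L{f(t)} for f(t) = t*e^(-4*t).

L{e^(-4t)} = 1/(s + 4).
Then apply L{t·g(t)} = -d/ds[G(s)] with G(s) = 1/(s + 4):
differentiating 1 time and applying the sign gives (s + 4)^(-2).

X(s) = (s + 4)^(-2)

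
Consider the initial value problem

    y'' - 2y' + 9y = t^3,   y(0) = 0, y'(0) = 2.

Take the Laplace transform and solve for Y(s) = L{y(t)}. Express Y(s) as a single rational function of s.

Y(s) = (2*s^4 + 6)/(s^6 - 2*s^5 + 9*s^4)

Take the Laplace transform of both sides.
The derivative rules (L{y''} = s^2 Y - s·y(0) - y'(0) and L{y'} = sY - y(0), with y(0) = 0, y'(0) = 2) turn the left side into (s^2 - 2*s + 9)Y - (2).
The right side is L{t^3} = 6/s^4.
So (s^2 - 2*s + 9)Y = 6/s^4 + (2).
Solve for Y(s) and write it as one ratio of polynomials.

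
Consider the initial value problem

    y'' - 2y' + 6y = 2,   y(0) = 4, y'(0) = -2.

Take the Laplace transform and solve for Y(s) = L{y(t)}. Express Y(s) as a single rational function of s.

Y(s) = (4*s^2 - 10*s + 2)/(s^3 - 2*s^2 + 6*s)

Apply the Laplace transform to the equation.
The derivative rules (L{y''} = s^2 Y - s·y(0) - y'(0) and L{y'} = sY - y(0), with y(0) = 4, y'(0) = -2) turn the left side into (s^2 - 2*s + 6)Y - (4*s - 10).
The right side is L{2} = 2/s.
So (s^2 - 2*s + 6)Y = 2/s + (4*s - 10).
Divide through and combine into a single rational function.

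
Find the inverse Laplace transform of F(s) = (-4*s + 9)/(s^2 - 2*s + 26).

exp(t)*sin(5*t) - 4*exp(t)*cos(5*t)

Complete the square in the denominator: s^2 - 2*s + 26 = (s - 1)^2 + 5^2.
Split the numerator to match: -4*s + 9 = -4·(s - 1) + 1·5.
Invert each term: -4·(s - 1)/((s - 1)^2 + 25) ↔ -4e^(t)cos(5t); 1·5/((s - 1)^2 + 25) ↔ e^(t)sin(5t).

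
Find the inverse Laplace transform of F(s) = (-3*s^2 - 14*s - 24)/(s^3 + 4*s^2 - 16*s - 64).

Factor the denominator: s^3 + 4*s^2 - 16*s - 64 = (s - 4)*(s + 4)^2.
Partial fraction decomposition gives [-1/(s + 4)] + [2/(s + 4)^2] + [-2/(s - 4)].
Invert each term: -1/(s + 4) ↔ -e^(-4t); 2/(s + 4)^2 ↔ 2t·e^(-4t); -2/(s - 4) ↔ -2e^(4t).

2*t*exp(-4*t) - 2*exp(4*t) - exp(-4*t)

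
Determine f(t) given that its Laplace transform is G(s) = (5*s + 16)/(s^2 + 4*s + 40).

f(t) = exp(-2*t)*sin(6*t) + 5*exp(-2*t)*cos(6*t)

Complete the square in the denominator: s^2 + 4*s + 40 = (s + 2)^2 + 6^2.
Split the numerator to match: 5*s + 16 = 5·(s + 2) + 1·6.
Invert each term: 5·(s + 2)/((s + 2)^2 + 36) ↔ 5e^(-2t)cos(6t); 1·6/((s + 2)^2 + 36) ↔ e^(-2t)sin(6t).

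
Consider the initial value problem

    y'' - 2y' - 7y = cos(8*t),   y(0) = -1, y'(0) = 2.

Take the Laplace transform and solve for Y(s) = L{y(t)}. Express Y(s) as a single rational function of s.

Y(s) = (-s^3 + 4*s^2 - 63*s + 256)/(s^4 - 2*s^3 + 57*s^2 - 128*s - 448)

Transform both sides with L{·}.
With L{y''} = s^2 Y - s·y(0) - y'(0) and L{y'} = sY - y(0), with y(0) = -1, y'(0) = 2: the LHS transforms to (s^2 - 2*s - 7)Y - (-s + 4).
The right side is L{cos(8*t)} = s/(s^2 + 64).
So (s^2 - 2*s - 7)Y = s/(s^2 + 64) + (-s + 4).
Solve for Y(s) and write it as one ratio of polynomials.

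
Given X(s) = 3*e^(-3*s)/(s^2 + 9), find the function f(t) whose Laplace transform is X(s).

f(t) = Heaviside(t - 3)*(sin(3*t - 9))

The factor e^(-3s) signals a time shift by c = 3 (second shifting theorem).
L{sin(3t)} = 3/(s^2 + 9), so L^-1{3/(s^2 + 9)} = sin(3*t).
Hence the inverse is u(t - 3) times that function evaluated at t - 3.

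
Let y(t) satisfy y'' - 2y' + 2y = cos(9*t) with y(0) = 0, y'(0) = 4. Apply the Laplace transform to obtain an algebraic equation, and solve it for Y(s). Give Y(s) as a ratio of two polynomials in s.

Transform both sides with L{·}.
The derivative rules (L{y''} = s^2 Y - s·y(0) - y'(0) and L{y'} = sY - y(0), with y(0) = 0, y'(0) = 4) turn the left side into (s^2 - 2*s + 2)Y - (4).
The right side is L{cos(9*t)} = s/(s^2 + 81).
So (s^2 - 2*s + 2)Y = s/(s^2 + 81) + (4).
Divide through and combine into a single rational function.

Y(s) = (4*s^2 + s + 324)/(s^4 - 2*s^3 + 83*s^2 - 162*s + 162)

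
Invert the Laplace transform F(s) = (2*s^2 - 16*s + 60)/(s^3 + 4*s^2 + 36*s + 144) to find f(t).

f(t) = -2*sin(6*t) - cos(6*t) + 3*exp(-4*t)

Factor the denominator: s^3 + 4*s^2 + 36*s + 144 = (s + 4)*(s^2 + 36).
Partial fraction decomposition gives [3/(s + 4)] + [-s/(s^2 + 36)] + [-12/(s^2 + 36)].
Invert each term: 3/(s + 4) ↔ 3e^(-4t); -1·s/(s^2 + 36) ↔ -cos(6t); -2·6/(s^2 + 36) ↔ -2sin(6t).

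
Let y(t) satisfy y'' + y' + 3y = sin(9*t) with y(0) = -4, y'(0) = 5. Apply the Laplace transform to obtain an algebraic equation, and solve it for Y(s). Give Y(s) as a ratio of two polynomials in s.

Take the Laplace transform of both sides.
The derivative rules (L{y''} = s^2 Y - s·y(0) - y'(0) and L{y'} = sY - y(0), with y(0) = -4, y'(0) = 5) turn the left side into (s^2 + s + 3)Y - (-4*s + 1).
The right side is L{sin(9*t)} = 9/(s^2 + 81).
So (s^2 + s + 3)Y = 9/(s^2 + 81) + (-4*s + 1).
Isolate Y and clear denominators.

Y(s) = (-4*s^3 + s^2 - 324*s + 90)/(s^4 + s^3 + 84*s^2 + 81*s + 243)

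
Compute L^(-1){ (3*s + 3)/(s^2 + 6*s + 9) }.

-6*t*exp(-3*t) + 3*exp(-3*t)

Factor the denominator: s^2 + 6*s + 9 = (s + 3)^2.
Partial fraction decomposition gives [3/(s + 3)] + [-6/(s + 3)^2].
Invert each term: 3/(s + 3) ↔ 3e^(-3t); -6/(s + 3)^2 ↔ -6t·e^(-3t).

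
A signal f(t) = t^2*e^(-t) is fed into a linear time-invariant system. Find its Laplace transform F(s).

L{e^(-t)} = 1/(s + 1).
Then apply L{t^2·g(t)} = (-1)^2 d^2/ds^2[G(s)] with G(s) = 1/(s + 1):
differentiating 2 times and applying the sign gives 2/(s + 1)^3.

F(s) = 2/(s + 1)^3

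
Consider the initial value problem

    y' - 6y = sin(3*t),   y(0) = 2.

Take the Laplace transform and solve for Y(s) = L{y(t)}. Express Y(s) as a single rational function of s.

Y(s) = (2*s^2 + 21)/(s^3 - 6*s^2 + 9*s - 54)

Laplace-transform each side.
The derivative rules (L{y'} = sY - y(0) = sY - 2) turn the left side into (s - 6)Y - (2).
The right side is L{sin(3*t)} = 3/(s^2 + 9).
So (s - 6)Y = 3/(s^2 + 9) + (2).
Solve for Y(s) and write it as one ratio of polynomials.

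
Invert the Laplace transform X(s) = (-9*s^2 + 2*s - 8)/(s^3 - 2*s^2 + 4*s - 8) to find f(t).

f(t) = -5*exp(2*t) - 3*sin(2*t) - 4*cos(2*t)

Factor the denominator: s^3 - 2*s^2 + 4*s - 8 = (s - 2)*(s^2 + 4).
Partial fraction decomposition gives [-5/(s - 2)] + [-4*s/(s^2 + 4)] + [-6/(s^2 + 4)].
Invert each term: -5/(s - 2) ↔ -5e^(2t); -4·s/(s^2 + 4) ↔ -4cos(2t); -3·2/(s^2 + 4) ↔ -3sin(2t).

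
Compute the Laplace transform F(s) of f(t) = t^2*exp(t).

F(s) = 2/(s - 1)^3

L{e^(t)} = 1/(s - 1).
Then apply L{t^2·g(t)} = (-1)^2 d^2/ds^2[G(s)] with G(s) = 1/(s - 1):
differentiating 2 times and applying the sign gives 2/(s - 1)^3.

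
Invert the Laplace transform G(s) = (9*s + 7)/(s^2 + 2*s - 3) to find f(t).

Factor the denominator: s^2 + 2*s - 3 = (s - 1)*(s + 3).
Partial fraction decomposition gives [5/(s + 3)] + [4/(s - 1)].
Invert each term: 5/(s + 3) ↔ 5e^(-3t); 4/(s - 1) ↔ 4e^(t).

f(t) = 4*exp(t) + 5*exp(-3*t)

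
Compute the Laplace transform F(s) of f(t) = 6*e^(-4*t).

F(s) = 6/(s + 4)

L{6} = 6/s.
By the first shifting theorem, multiplying by e^(-4t) replaces s with s + 4.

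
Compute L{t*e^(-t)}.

L{e^(-t)} = 1/(s + 1).
Then apply L{t·g(t)} = -d/ds[G(s)] with G(s) = 1/(s + 1):
differentiating 1 time and applying the sign gives (s + 1)^(-2).

(s + 1)^(-2)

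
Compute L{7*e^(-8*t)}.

7/(s + 8)

L{7} = 7/s.
By the first shifting theorem, multiplying by e^(-8t) replaces s with s + 8.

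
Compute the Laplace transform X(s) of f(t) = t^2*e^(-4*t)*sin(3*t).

X(s) = 18*(s^2 + 8*s + 13)/(s^2 + 8*s + 25)^3

L{sin(3t)} = 3/(s^2 + 9).
Multiplying by e^(-4t) shifts s → s + 4, so L{e^(-4*t)*sin(3*t)} = 3/((s + 4)^2 + 9).
Then apply L{t^2·g(t)} = (-1)^2 d^2/ds^2[G(s)] with G(s) = 3/((s + 4)^2 + 9):
differentiating 2 times and applying the sign gives 18*(s^2 + 8*s + 13)/(s^2 + 8*s + 25)^3.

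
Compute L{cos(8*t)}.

s/(s^2 + 64)

L{cos(8t)} = s/(s^2 + 64).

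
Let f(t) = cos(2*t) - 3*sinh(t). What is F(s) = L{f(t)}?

The transform is linear, so treat each term independently.
(-3)·[L{sinh(t)} = 1/(s^2 - 1)]; L{cos(2t)} = s/(s^2 + 4).

F(s) = s/(s^2 + 4) - 3/(s^2 - 1)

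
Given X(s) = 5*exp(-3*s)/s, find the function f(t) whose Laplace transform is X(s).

The factor e^(-3s) signals a time shift by c = 3 (second shifting theorem).
L{5} = 5/s, so L^-1{5/s} = 5.
Hence the inverse is u(t - 3) times that function evaluated at t - 3.

f(t) = Heaviside(t - 3)*(5)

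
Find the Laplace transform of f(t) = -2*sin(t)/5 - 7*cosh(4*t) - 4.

Apply the Laplace transform termwise.
(-2/5)·[L{sin(t)} = 1/(s^2 + 1)]; (-7)·[L{cosh(4t)} = s/(s^2 - 16)]; L{-4} = -4/s.

-7*s/(s^2 - 16) - 2/(5*(s^2 + 1)) - 4/s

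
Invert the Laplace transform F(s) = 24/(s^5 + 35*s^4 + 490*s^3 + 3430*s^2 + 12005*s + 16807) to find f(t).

Rewrite the denominator: s^5 + 35*s^4 + 490*s^3 + 3430*s^2 + 12005*s + 16807 = (s + 7)^5.
The form in (s + 7) signals a first-shifting-theorem factor e^(-7t).
Since L{t^4} = 4!/s^5 = 24/s^5, the inverse is t^4*exp(-7*t).

f(t) = t^4*exp(-7*t)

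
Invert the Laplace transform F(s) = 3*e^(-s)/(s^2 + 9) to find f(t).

f(t) = Heaviside(t - 1)*(sin(3*t - 3))

The factor e^(-s) signals a time shift by c = 1 (second shifting theorem).
L{sin(3t)} = 3/(s^2 + 9), so L^-1{3/(s^2 + 9)} = sin(3*t).
Hence the inverse is u(t - 1) times that function evaluated at t - 1.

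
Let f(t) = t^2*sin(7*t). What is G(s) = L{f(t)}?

G(s) = 14*(3*s^2 - 49)/(s^2 + 49)^3

L{sin(7t)} = 7/(s^2 + 49).
Then apply L{t^2·g(t)} = (-1)^2 d^2/ds^2[H(s)] with H(s) = 7/(s^2 + 49):
differentiating 2 times and applying the sign gives 14*(3*s^2 - 49)/(s^2 + 49)^3.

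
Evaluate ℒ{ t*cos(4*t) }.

(s - 4)*(s + 4)/(s^2 + 16)^2

L{cos(4t)} = s/(s^2 + 16).
Then apply L{t·g(t)} = -d/ds[H(s)] with H(s) = s/(s^2 + 16):
differentiating 1 time and applying the sign gives (s - 4)*(s + 4)/(s^2 + 16)^2.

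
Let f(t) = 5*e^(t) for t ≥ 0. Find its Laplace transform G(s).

G(s) = 5/(s - 1)

L{5} = 5/s.
By the first shifting theorem, multiplying by e^(t) replaces s with s - 1.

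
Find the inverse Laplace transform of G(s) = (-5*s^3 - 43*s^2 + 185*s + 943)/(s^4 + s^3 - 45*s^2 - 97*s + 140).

-2*exp(7*t) - 6*exp(t) - 3*exp(-4*t) + 6*exp(-5*t)

Factor the denominator: s^4 + s^3 - 45*s^2 - 97*s + 140 = (s - 7)*(s - 1)*(s + 4)*(s + 5).
Partial fraction decomposition gives [6/(s + 5)] + [-2/(s - 7)] + [-6/(s - 1)] + [-3/(s + 4)].
Invert each term: 6/(s + 5) ↔ 6e^(-5t); -2/(s - 7) ↔ -2e^(7t); -6/(s - 1) ↔ -6e^(t); -3/(s + 4) ↔ -3e^(-4t).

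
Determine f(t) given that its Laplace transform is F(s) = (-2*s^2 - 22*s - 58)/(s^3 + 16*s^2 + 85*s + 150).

f(t) = 2*t*exp(-5*t) - 4*exp(-5*t) + 2*exp(-6*t)

Factor the denominator: s^3 + 16*s^2 + 85*s + 150 = (s + 5)^2*(s + 6).
Partial fraction decomposition gives [-4/(s + 5)] + [2/(s + 5)^2] + [2/(s + 6)].
Invert each term: -4/(s + 5) ↔ -4e^(-5t); 2/(s + 5)^2 ↔ 2t·e^(-5t); 2/(s + 6) ↔ 2e^(-6t).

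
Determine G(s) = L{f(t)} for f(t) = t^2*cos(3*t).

L{cos(3t)} = s/(s^2 + 9).
Then apply L{t^2·g(t)} = (-1)^2 d^2/ds^2[H(s)] with H(s) = s/(s^2 + 9):
differentiating 2 times and applying the sign gives 2*s*(s^2 - 27)/(s^2 + 9)^3.

G(s) = 2*s*(s^2 - 27)/(s^2 + 9)^3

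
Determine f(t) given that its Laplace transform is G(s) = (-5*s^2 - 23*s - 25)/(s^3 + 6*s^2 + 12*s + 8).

f(t) = t^2*exp(-2*t)/2 - 3*t*exp(-2*t) - 5*exp(-2*t)

Factor the denominator: s^3 + 6*s^2 + 12*s + 8 = (s + 2)^3.
Partial fraction decomposition gives [-5/(s + 2)] + [-3/(s + 2)^2] + [(s + 2)^(-3)].
Invert each term: -5/(s + 2) ↔ -5e^(-2t); -3/(s + 2)^2 ↔ -3t·e^(-2t); 1/(s + 2)^3 ↔ (1/2)t^2·e^(-2t).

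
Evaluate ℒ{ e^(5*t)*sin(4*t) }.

4/((s - 5)^2 + 16)

L{sin(4t)} = 4/(s^2 + 16).
By the first shifting theorem, multiplying by e^(5t) replaces s with s - 5.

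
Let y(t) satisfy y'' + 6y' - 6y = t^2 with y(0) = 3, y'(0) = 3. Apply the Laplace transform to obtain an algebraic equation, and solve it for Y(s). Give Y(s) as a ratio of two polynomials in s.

Laplace-transform each side.
Using L{y''} = s^2 Y - s·y(0) - y'(0) and L{y'} = sY - y(0), with y(0) = 3, y'(0) = 3, the left side becomes (s^2 + 6*s - 6)Y - (3*s + 21).
The right side is L{t^2} = 2/s^3.
So (s^2 + 6*s - 6)Y = 2/s^3 + (3*s + 21).
Isolate Y and clear denominators.

Y(s) = (3*s^4 + 21*s^3 + 2)/(s^5 + 6*s^4 - 6*s^3)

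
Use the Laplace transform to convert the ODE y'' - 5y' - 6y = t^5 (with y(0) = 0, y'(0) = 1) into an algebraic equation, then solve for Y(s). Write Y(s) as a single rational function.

Take the Laplace transform of both sides.
Using L{y''} = s^2 Y - s·y(0) - y'(0) and L{y'} = sY - y(0), with y(0) = 0, y'(0) = 1, the left side becomes (s^2 - 5*s - 6)Y - (1).
The right side is L{t^5} = 120/s^6.
So (s^2 - 5*s - 6)Y = 120/s^6 + (1).
Divide through and combine into a single rational function.

Y(s) = (s^6 + 120)/(s^8 - 5*s^7 - 6*s^6)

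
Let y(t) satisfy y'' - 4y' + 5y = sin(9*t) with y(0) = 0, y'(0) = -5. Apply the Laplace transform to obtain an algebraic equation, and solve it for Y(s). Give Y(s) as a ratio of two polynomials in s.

Y(s) = (-5*s^2 - 396)/(s^4 - 4*s^3 + 86*s^2 - 324*s + 405)

Transform both sides with L{·}.
With L{y''} = s^2 Y - s·y(0) - y'(0) and L{y'} = sY - y(0), with y(0) = 0, y'(0) = -5: the LHS transforms to (s^2 - 4*s + 5)Y - (-5).
The right side is L{sin(9*t)} = 9/(s^2 + 81).
So (s^2 - 4*s + 5)Y = 9/(s^2 + 81) + (-5).
Isolate Y and clear denominators.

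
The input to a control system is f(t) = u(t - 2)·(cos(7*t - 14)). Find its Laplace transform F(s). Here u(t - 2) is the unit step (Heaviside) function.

F(s) = s*exp(-2*s)/(s^2 + 49)

By the second shifting theorem, L{u(t - c)·g(t - c)} = e^(-cs)·G(s) with c = 2 and G(s) = L{g(t)}.
L{cos(7t)} = s/(s^2 + 49).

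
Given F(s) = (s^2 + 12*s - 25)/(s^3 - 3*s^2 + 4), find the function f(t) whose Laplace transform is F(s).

f(t) = t*exp(2*t) + 5*exp(2*t) - 4*exp(-t)

Factor the denominator: s^3 - 3*s^2 + 4 = (s - 2)^2*(s + 1).
Partial fraction decomposition gives [5/(s - 2)] + [(s - 2)^(-2)] + [-4/(s + 1)].
Invert each term: 5/(s - 2) ↔ 5e^(2t); 1/(s - 2)^2 ↔ t·e^(2t); -4/(s + 1) ↔ -4e^(-t).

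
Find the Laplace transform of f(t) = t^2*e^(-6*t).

2/(s + 6)^3

L{e^(-6t)} = 1/(s + 6).
Then apply L{t^2·g(t)} = (-1)^2 d^2/ds^2[G(s)] with G(s) = 1/(s + 6):
differentiating 2 times and applying the sign gives 2/(s + 6)^3.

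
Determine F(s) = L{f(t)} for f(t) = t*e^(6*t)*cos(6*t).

F(s) = s*(s - 12)/(s^2 - 12*s + 72)^2

L{cos(6t)} = s/(s^2 + 36).
Multiplying by e^(6t) shifts s → s - 6, so L{e^(6*t)*cos(6*t)} = (s - 6)/((s - 6)^2 + 36).
Then apply L{t·g(t)} = -d/ds[G(s)] with G(s) = (s - 6)/((s - 6)^2 + 36):
differentiating 1 time and applying the sign gives s*(s - 12)/(s^2 - 12*s + 72)^2.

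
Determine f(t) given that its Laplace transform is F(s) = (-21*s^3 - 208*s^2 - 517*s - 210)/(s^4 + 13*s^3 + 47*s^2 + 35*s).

f(t) = -6 - 5*exp(-t) - 5*exp(-5*t) - 5*exp(-7*t)

Factor the denominator: s^4 + 13*s^3 + 47*s^2 + 35*s = s*(s + 1)*(s + 5)*(s + 7).
Partial fraction decomposition gives [-5/(s + 7)] + [-5/(s + 1)] + [-6/s] + [-5/(s + 5)].
Invert each term: -5/(s + 7) ↔ -5e^(-7t); -5/(s + 1) ↔ -5e^(-t); -6/(s - 0) ↔ -6e^(0t); -5/(s + 5) ↔ -5e^(-5t).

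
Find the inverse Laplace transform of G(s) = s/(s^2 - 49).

Since L{cosh(7t)} = s/(s^2 - 49), the inverse is cosh(7*t).

cosh(7*t)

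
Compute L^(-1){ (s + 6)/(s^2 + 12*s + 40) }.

Rewrite the denominator: s^2 + 12*s + 40 = (s + 6)^2 + 4.
The form in (s + 6) signals a first-shifting-theorem factor e^(-6t).
Since L{cos(2t)} = s/(s^2 + 4), the inverse is e^(-6*t)*cos(2*t).

exp(-6*t)*cos(2*t)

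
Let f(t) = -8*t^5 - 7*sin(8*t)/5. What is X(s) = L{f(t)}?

Apply the Laplace transform termwise.
(-7/5)·[L{sin(8t)} = 8/(s^2 + 64)]; (-8)·[L{t^5} = 5!/s^6 = 120/s^6].

X(s) = -56/(5*(s^2 + 64)) - 960/s^6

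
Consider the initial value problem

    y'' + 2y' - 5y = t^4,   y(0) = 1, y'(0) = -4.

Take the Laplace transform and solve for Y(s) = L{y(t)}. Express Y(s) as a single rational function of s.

Laplace-transform each side.
The derivative rules (L{y''} = s^2 Y - s·y(0) - y'(0) and L{y'} = sY - y(0), with y(0) = 1, y'(0) = -4) turn the left side into (s^2 + 2*s - 5)Y - (s - 2).
The right side is L{t^4} = 24/s^5.
So (s^2 + 2*s - 5)Y = 24/s^5 + (s - 2).
Divide through and combine into a single rational function.

Y(s) = (s^6 - 2*s^5 + 24)/(s^7 + 2*s^6 - 5*s^5)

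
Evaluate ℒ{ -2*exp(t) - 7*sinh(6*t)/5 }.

-42/(5*(s^2 - 36)) - 2/(s - 1)

The transform is linear, so treat each term independently.
(-2)·[L{e^(t)} = 1/(s - 1)]; (-7/5)·[L{sinh(6t)} = 6/(s^2 - 36)].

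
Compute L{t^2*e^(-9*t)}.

L{e^(-9t)} = 1/(s + 9).
Then apply L{t^2·g(t)} = (-1)^2 d^2/ds^2[G(s)] with G(s) = 1/(s + 9):
differentiating 2 times and applying the sign gives 2/(s + 9)^3.

2/(s + 9)^3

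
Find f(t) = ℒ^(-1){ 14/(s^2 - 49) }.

f(t) = exp(7*t) - exp(-7*t)

Factor the denominator: s^2 - 49 = (s - 7)*(s + 7).
Partial fraction decomposition gives [-1/(s + 7)] + [1/(s - 7)].
Invert each term: -1/(s + 7) ↔ -e^(-7t); 1/(s - 7) ↔ e^(7t).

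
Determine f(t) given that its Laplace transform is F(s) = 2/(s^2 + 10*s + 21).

Rewrite the denominator: s^2 + 10*s + 21 = (s + 5)^2 - 4.
The form in (s + 5) signals a first-shifting-theorem factor e^(-5t).
Since L{sinh(2t)} = 2/(s^2 - 4), the inverse is e^(-5*t)*sinh(2*t).

f(t) = exp(-5*t)*sinh(2*t)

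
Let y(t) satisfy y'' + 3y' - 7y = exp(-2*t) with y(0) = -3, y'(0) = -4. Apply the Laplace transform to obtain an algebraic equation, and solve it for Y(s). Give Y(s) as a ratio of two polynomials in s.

Apply the Laplace transform to the equation.
The derivative rules (L{y''} = s^2 Y - s·y(0) - y'(0) and L{y'} = sY - y(0), with y(0) = -3, y'(0) = -4) turn the left side into (s^2 + 3*s - 7)Y - (-3*s - 13).
The right side is L{exp(-2*t)} = 1/(s + 2).
So (s^2 + 3*s - 7)Y = 1/(s + 2) + (-3*s - 13).
Solve for Y(s) and write it as one ratio of polynomials.

Y(s) = (-3*s^2 - 19*s - 25)/(s^3 + 5*s^2 - s - 14)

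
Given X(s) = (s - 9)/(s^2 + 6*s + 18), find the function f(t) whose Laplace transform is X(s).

f(t) = -4*exp(-3*t)*sin(3*t) + exp(-3*t)*cos(3*t)

Complete the square in the denominator: s^2 + 6*s + 18 = (s + 3)^2 + 3^2.
Split the numerator to match: s - 9 = 1·(s + 3) - 4·3.
Invert each term: 1·(s + 3)/((s + 3)^2 + 9) ↔ e^(-3t)cos(3t); -4·3/((s + 3)^2 + 9) ↔ -4e^(-3t)sin(3t).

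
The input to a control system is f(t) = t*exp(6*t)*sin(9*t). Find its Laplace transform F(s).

L{sin(9t)} = 9/(s^2 + 81).
Multiplying by e^(6t) shifts s → s - 6, so L{exp(6*t)*sin(9*t)} = 9/((s - 6)^2 + 81).
Then apply L{t·g(t)} = -d/ds[G(s)] with G(s) = 9/((s - 6)^2 + 81):
differentiating 1 time and applying the sign gives 18*(s - 6)/(s^2 - 12*s + 117)^2.

F(s) = 18*(s - 6)/(s^2 - 12*s + 117)^2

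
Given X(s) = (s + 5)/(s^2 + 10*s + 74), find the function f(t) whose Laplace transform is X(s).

f(t) = exp(-5*t)*cos(7*t)

Rewrite the denominator: s^2 + 10*s + 74 = (s + 5)^2 + 49.
The form in (s + 5) signals a first-shifting-theorem factor e^(-5t).
Since L{cos(7t)} = s/(s^2 + 49), the inverse is e^(-5*t)*cos(7*t).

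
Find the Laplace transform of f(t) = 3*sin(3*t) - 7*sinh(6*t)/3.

9/(s^2 + 9) - 14/(s^2 - 36)

By linearity of the Laplace transform, transform each term separately.
(3)·[L{sin(3t)} = 3/(s^2 + 9)]; (-7/3)·[L{sinh(6t)} = 6/(s^2 - 36)].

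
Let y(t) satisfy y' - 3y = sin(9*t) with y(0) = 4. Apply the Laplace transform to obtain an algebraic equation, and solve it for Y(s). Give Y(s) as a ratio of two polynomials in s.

Take the Laplace transform of both sides.
With L{y'} = sY - y(0) = sY - 4: the LHS transforms to (s - 3)Y - (4).
The right side is L{sin(9*t)} = 9/(s^2 + 81).
So (s - 3)Y = 9/(s^2 + 81) + (4).
Solve for Y(s) and write it as one ratio of polynomials.

Y(s) = (4*s^2 + 333)/(s^3 - 3*s^2 + 81*s - 243)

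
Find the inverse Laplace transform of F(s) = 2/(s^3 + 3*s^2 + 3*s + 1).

Rewrite the denominator: s^3 + 3*s^2 + 3*s + 1 = (s + 1)^3.
The form in (s + 1) signals a first-shifting-theorem factor e^(-t).
Since L{t^2} = 2!/s^3 = 2/s^3, the inverse is t^2*e^(-t).

t^2*exp(-t)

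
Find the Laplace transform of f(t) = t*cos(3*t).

L{cos(3t)} = s/(s^2 + 9).
Then apply L{t·g(t)} = -d/ds[H(s)] with H(s) = s/(s^2 + 9):
differentiating 1 time and applying the sign gives (s - 3)*(s + 3)/(s^2 + 9)^2.

(s - 3)*(s + 3)/(s^2 + 9)^2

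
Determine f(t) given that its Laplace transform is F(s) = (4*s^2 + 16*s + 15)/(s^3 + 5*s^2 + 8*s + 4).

Factor the denominator: s^3 + 5*s^2 + 8*s + 4 = (s + 1)*(s + 2)^2.
Partial fraction decomposition gives [1/(s + 2)] + [(s + 2)^(-2)] + [3/(s + 1)].
Invert each term: 1/(s + 2) ↔ e^(-2t); 1/(s + 2)^2 ↔ t·e^(-2t); 3/(s + 1) ↔ 3e^(-t).

f(t) = t*exp(-2*t) + 3*exp(-t) + exp(-2*t)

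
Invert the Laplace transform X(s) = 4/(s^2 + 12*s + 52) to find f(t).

f(t) = exp(-6*t)*sin(4*t)

Rewrite the denominator: s^2 + 12*s + 52 = (s + 6)^2 + 16.
The form in (s + 6) signals a first-shifting-theorem factor e^(-6t).
Since L{sin(4t)} = 4/(s^2 + 16), the inverse is e^(-6*t)*sin(4*t).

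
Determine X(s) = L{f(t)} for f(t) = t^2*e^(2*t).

L{e^(2t)} = 1/(s - 2).
Then apply L{t^2·g(t)} = (-1)^2 d^2/ds^2[G(s)] with G(s) = 1/(s - 2):
differentiating 2 times and applying the sign gives 2/(s - 2)^3.

X(s) = 2/(s - 2)^3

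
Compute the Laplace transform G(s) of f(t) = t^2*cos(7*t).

L{cos(7t)} = s/(s^2 + 49).
Then apply L{t^2·g(t)} = (-1)^2 d^2/ds^2[H(s)] with H(s) = s/(s^2 + 49):
differentiating 2 times and applying the sign gives 2*s*(s^2 - 147)/(s^2 + 49)^3.

G(s) = 2*s*(s^2 - 147)/(s^2 + 49)^3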